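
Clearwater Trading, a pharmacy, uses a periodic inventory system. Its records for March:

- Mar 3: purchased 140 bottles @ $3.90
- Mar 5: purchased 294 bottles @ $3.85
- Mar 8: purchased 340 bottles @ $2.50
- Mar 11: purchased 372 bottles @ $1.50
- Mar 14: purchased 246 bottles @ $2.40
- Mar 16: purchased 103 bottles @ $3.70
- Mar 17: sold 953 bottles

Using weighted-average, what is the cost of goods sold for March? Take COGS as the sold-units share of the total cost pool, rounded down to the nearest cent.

Mar 17, sell 953: 953/1495 × $4,057.40 → $2,586.42
Ending inventory (cost pool remaining) = $1,470.98
Check: goods available $4,057.40 = COGS $2,586.42 + ending $1,470.98

COGS = $2,586.42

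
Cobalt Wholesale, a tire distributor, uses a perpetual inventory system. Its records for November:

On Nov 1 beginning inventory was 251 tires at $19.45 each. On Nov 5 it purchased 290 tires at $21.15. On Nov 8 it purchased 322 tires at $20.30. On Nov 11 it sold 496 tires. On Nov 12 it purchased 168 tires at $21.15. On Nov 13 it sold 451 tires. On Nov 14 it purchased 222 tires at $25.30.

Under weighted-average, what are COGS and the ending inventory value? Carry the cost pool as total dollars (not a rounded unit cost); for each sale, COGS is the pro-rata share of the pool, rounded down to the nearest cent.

After Nov 1: 251 on hand, pool $4,881.95 (≈ $19.4500 each)
After Nov 5: 541 on hand, pool $11,015.45 (≈ $20.3613 each)
After Nov 8: 863 on hand, pool $17,552.05 (≈ $20.3384 each)
Nov 11, sell 496: 496/863 × $17,552.05 → $10,087.85
After Nov 12: 535 on hand, pool $11,017.40 (≈ $20.5933 each)
Nov 13, sell 451: 451/535 × $11,017.40 → $9,287.56
After Nov 14: 306 on hand, pool $7,346.44 (≈ $24.0080 each)
Total COGS = $10,087.85 + $9,287.56 = $19,375.41
Ending inventory (cost pool remaining) = $7,346.44
Check: goods available $26,721.85 = COGS $19,375.41 + ending $7,346.44

COGS = $19,375.41; ending inventory = $7,346.44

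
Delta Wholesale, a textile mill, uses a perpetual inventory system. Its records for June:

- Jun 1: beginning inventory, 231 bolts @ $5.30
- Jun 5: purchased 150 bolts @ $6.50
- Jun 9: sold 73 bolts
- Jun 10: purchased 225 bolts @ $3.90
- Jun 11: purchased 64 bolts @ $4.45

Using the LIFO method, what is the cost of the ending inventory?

Ending inventory = $2,887.10

Jun 9, 73 sold [LIFO — newest first]: 73 @ $6.50 = $474.50
Ending inventory: 231 @ $5.30 + 77 @ $6.50 + 225 @ $3.90 + 64 @ $4.45 = $2,887.10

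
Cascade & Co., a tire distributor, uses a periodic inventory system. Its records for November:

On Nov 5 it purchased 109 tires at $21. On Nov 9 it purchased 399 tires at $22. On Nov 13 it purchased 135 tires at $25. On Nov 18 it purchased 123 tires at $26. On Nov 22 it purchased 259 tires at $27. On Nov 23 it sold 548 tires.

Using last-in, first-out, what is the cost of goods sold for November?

COGS = $14,248

Nov 23, 548 sold [LIFO — newest first]: 259 @ $27 + 123 @ $26 + 135 @ $25 + 31 @ $22 = $14,248
Ending inventory: 109 @ $21 + 368 @ $22 = $10,385
Check: goods available $24,633 = COGS $14,248 + ending $10,385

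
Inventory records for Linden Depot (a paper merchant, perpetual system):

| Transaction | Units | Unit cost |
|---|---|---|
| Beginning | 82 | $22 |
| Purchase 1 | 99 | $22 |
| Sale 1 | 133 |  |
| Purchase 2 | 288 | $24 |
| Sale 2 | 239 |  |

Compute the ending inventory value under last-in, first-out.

Ending inventory = $2,232

Sale 1 (133) [LIFO — newest first]: 99 @ $22 + 34 @ $22 = $2,926
Sale 2 (239) [LIFO — newest first]: 239 @ $24 = $5,736
Total COGS = $2,926 + $5,736 = $8,662
Ending inventory: 48 @ $22 + 49 @ $24 = $2,232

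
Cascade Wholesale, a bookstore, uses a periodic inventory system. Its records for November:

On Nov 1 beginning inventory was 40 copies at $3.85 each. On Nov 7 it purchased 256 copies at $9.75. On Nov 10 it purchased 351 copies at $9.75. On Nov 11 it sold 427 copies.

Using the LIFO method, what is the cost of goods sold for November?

Nov 11, 427 sold [LIFO — newest first]: 351 @ $9.75 + 76 @ $9.75 = $4,163.25
Ending inventory: 40 @ $3.85 + 180 @ $9.75 = $1,909.00

COGS = $4,163.25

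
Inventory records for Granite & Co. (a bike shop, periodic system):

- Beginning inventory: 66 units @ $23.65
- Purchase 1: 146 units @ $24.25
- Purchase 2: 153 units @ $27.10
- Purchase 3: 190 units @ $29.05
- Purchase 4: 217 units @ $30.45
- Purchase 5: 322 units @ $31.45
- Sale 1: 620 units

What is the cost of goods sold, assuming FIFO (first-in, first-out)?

COGS = $16,746.45

Sale 1 (620) [FIFO — oldest first]: 66 @ $23.65 + 146 @ $24.25 + 153 @ $27.10 + 190 @ $29.05 + 65 @ $30.45 = $16,746.45
Ending inventory: 152 @ $30.45 + 322 @ $31.45 = $14,755.30
Check: goods available $31,501.75 = COGS $16,746.45 + ending $14,755.30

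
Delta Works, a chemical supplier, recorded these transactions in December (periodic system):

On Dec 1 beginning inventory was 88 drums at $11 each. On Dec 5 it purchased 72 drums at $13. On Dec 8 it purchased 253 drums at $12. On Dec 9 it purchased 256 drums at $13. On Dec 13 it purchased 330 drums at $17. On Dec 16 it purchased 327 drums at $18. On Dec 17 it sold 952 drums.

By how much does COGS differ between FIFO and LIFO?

FIFO COGS: 88 @ $11 + 72 @ $13 + 253 @ $12 + 256 @ $13 + 283 @ $17 = $13,079
LIFO COGS: 327 @ $18 + 330 @ $17 + 256 @ $13 + 39 @ $12 = $15,292
Difference = |$13,079 − $15,292| = $2,213

$2,213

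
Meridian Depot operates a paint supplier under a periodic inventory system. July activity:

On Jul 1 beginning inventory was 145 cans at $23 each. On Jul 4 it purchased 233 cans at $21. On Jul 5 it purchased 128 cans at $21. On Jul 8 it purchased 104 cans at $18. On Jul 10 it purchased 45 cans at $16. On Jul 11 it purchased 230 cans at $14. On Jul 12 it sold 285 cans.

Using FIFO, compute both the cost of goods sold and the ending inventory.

Jul 12, 285 sold [FIFO — oldest first]: 145 @ $23 + 140 @ $21 = $6,275
Ending inventory: 93 @ $21 + 128 @ $21 + 104 @ $18 + 45 @ $16 + 230 @ $14 = $10,453

COGS = $6,275; ending inventory = $10,453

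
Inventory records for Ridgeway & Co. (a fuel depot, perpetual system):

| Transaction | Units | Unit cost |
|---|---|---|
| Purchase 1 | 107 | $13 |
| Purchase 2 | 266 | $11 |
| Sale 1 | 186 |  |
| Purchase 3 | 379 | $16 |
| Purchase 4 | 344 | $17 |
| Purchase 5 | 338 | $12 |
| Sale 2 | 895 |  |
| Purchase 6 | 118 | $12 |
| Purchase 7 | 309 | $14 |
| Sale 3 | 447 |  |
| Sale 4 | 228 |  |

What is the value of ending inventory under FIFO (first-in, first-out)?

Sale 1 (186) [FIFO — oldest first]: 107 @ $13 + 79 @ $11 = $2,260
Sale 2 (895) [FIFO — oldest first]: 187 @ $11 + 379 @ $16 + 329 @ $17 = $13,714
Sale 3 (447) [FIFO — oldest first]: 15 @ $17 + 338 @ $12 + 94 @ $12 = $5,439
Sale 4 (228) [FIFO — oldest first]: 24 @ $12 + 204 @ $14 = $3,144
Total COGS = $2,260 + $13,714 + $5,439 + $3,144 = $24,557
Ending inventory: 105 @ $14 = $1,470

Ending inventory = $1,470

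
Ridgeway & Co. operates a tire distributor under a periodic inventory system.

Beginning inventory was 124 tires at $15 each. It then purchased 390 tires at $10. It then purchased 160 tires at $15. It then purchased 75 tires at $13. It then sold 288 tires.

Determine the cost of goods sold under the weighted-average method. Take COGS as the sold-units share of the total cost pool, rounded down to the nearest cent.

COGS = $3,512.52

Sale 1, sell 288: 288/749 × $9,135.00 → $3,512.52
Ending inventory (cost pool remaining) = $5,622.48
Check: goods available $9,135.00 = COGS $3,512.52 + ending $5,622.48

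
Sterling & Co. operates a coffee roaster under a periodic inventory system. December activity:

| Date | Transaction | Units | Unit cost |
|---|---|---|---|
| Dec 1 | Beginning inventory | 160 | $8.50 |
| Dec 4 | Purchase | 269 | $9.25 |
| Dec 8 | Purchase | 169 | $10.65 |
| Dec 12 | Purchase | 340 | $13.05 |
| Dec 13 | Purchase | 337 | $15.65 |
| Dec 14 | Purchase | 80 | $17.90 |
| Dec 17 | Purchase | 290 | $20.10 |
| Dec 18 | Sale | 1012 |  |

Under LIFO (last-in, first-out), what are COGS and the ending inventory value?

Dec 18, 1012 sold [LIFO — newest first]: 290 @ $20.10 + 80 @ $17.90 + 337 @ $15.65 + 305 @ $13.05 = $16,515.30
Ending inventory: 160 @ $8.50 + 269 @ $9.25 + 169 @ $10.65 + 35 @ $13.05 = $6,104.85
Check: goods available $22,620.15 = COGS $16,515.30 + ending $6,104.85

COGS = $16,515.30; ending inventory = $6,104.85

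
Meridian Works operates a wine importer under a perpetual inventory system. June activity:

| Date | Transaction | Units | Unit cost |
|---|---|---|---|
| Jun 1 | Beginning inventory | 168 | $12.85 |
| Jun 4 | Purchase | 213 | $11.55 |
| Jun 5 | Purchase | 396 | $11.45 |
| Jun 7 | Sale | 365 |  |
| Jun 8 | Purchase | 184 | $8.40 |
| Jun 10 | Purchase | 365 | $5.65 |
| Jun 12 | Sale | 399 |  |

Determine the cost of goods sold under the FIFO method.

Jun 7, 365 sold [FIFO — oldest first]: 168 @ $12.85 + 197 @ $11.55 = $4,434.15
Jun 12, 399 sold [FIFO — oldest first]: 16 @ $11.55 + 383 @ $11.45 = $4,570.15
Total COGS = $4,434.15 + $4,570.15 = $9,004.30
Ending inventory: 13 @ $11.45 + 184 @ $8.40 + 365 @ $5.65 = $3,756.70

COGS = $9,004.30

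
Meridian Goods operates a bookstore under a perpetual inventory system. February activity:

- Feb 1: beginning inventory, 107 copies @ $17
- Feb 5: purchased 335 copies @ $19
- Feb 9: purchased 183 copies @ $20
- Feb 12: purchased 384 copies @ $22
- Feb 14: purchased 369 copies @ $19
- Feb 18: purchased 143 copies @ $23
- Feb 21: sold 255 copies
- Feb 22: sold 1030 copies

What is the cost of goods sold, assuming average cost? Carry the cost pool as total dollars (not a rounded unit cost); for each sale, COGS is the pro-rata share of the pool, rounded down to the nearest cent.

COGS = $25,845.31

After Feb 1: 107 on hand, pool $1,819.00 (≈ $17.0000 each)
After Feb 5: 442 on hand, pool $8,184.00 (≈ $18.5158 each)
After Feb 9: 625 on hand, pool $11,844.00 (≈ $18.9504 each)
After Feb 12: 1009 on hand, pool $20,292.00 (≈ $20.1110 each)
After Feb 14: 1378 on hand, pool $27,303.00 (≈ $19.8135 each)
After Feb 18: 1521 on hand, pool $30,592.00 (≈ $20.1131 each)
Feb 21, sell 255: 255/1521 × $30,592.00 → $5,128.83
Feb 22, sell 1030: 1030/1266 × $25,463.17 → $20,716.48
Total COGS = $5,128.83 + $20,716.48 = $25,845.31
Ending inventory (cost pool remaining) = $4,746.69
Check: goods available $30,592.00 = COGS $25,845.31 + ending $4,746.69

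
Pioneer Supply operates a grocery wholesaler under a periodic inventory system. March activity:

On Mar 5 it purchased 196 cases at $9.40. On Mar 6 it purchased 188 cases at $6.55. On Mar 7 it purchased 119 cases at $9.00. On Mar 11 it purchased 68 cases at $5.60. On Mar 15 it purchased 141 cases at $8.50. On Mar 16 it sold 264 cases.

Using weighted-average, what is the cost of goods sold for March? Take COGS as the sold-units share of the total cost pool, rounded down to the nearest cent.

COGS = $2,122.41

Mar 16, sell 264: 264/712 × $5,724.10 → $2,122.41
Ending inventory (cost pool remaining) = $3,601.69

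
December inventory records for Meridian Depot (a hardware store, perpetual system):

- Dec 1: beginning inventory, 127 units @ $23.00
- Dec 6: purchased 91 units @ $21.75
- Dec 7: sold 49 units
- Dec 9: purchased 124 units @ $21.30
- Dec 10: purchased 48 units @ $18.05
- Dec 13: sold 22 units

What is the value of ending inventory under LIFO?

Ending inventory = $6,945.00

Dec 7, 49 sold [LIFO — newest first]: 49 @ $21.75 = $1,065.75
Dec 13, 22 sold [LIFO — newest first]: 22 @ $18.05 = $397.10
Total COGS = $1,065.75 + $397.10 = $1,462.85
Ending inventory: 127 @ $23.00 + 42 @ $21.75 + 124 @ $21.30 + 26 @ $18.05 = $6,945.00
Check: goods available $8,407.85 = COGS $1,462.85 + ending $6,945.00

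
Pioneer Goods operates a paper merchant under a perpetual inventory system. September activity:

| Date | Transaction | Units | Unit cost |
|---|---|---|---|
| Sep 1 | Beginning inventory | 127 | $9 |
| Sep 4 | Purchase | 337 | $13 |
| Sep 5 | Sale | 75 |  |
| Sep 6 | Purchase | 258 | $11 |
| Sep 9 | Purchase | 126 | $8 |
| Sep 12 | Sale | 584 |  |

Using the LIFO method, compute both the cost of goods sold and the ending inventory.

COGS = $7,421; ending inventory = $1,949

Sep 5, 75 sold [LIFO — newest first]: 75 @ $13 = $975
Sep 12, 584 sold [LIFO — newest first]: 126 @ $8 + 258 @ $11 + 200 @ $13 = $6,446
Total COGS = $975 + $6,446 = $7,421
Ending inventory: 127 @ $9 + 62 @ $13 = $1,949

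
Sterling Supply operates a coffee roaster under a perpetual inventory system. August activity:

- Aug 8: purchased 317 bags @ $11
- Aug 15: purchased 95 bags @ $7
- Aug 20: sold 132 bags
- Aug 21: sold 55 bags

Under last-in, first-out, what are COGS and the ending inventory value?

COGS = $1,677; ending inventory = $2,475

Aug 20, 132 sold [LIFO — newest first]: 95 @ $7 + 37 @ $11 = $1,072
Aug 21, 55 sold [LIFO — newest first]: 55 @ $11 = $605
Total COGS = $1,072 + $605 = $1,677
Ending inventory: 225 @ $11 = $2,475
Check: goods available $4,152 = COGS $1,677 + ending $2,475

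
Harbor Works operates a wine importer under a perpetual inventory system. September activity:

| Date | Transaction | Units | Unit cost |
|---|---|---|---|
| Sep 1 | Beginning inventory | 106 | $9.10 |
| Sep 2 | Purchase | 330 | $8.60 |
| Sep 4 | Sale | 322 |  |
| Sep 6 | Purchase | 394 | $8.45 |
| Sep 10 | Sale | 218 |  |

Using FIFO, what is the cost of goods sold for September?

COGS = $4,681.40

Sep 4, 322 sold [FIFO — oldest first]: 106 @ $9.10 + 216 @ $8.60 = $2,822.20
Sep 10, 218 sold [FIFO — oldest first]: 114 @ $8.60 + 104 @ $8.45 = $1,859.20
Total COGS = $2,822.20 + $1,859.20 = $4,681.40
Ending inventory: 290 @ $8.45 = $2,450.50
Check: goods available $7,131.90 = COGS $4,681.40 + ending $2,450.50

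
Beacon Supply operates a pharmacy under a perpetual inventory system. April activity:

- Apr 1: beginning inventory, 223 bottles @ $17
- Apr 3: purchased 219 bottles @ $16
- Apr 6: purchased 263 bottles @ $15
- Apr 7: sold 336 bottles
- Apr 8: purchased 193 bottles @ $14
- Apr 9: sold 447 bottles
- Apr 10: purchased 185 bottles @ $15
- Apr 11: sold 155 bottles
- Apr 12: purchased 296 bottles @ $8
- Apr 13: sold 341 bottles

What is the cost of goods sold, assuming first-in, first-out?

Apr 7, 336 sold [FIFO — oldest first]: 223 @ $17 + 113 @ $16 = $5,599
Apr 9, 447 sold [FIFO — oldest first]: 106 @ $16 + 263 @ $15 + 78 @ $14 = $6,733
Apr 11, 155 sold [FIFO — oldest first]: 115 @ $14 + 40 @ $15 = $2,210
Apr 13, 341 sold [FIFO — oldest first]: 145 @ $15 + 196 @ $8 = $3,743
Total COGS = $5,599 + $6,733 + $2,210 + $3,743 = $18,285
Ending inventory: 100 @ $8 = $800

COGS = $18,285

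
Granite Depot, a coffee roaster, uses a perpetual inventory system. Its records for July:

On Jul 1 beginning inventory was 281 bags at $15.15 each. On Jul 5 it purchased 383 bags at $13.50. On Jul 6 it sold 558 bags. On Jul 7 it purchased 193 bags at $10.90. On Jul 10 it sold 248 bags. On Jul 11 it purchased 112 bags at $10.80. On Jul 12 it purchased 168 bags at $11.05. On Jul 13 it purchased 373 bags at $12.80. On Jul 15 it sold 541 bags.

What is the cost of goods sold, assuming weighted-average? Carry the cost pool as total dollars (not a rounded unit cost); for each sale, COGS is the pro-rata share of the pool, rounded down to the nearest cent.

COGS = $17,413.91

After Jul 1: 281 on hand, pool $4,257.15 (≈ $15.1500 each)
After Jul 5: 664 on hand, pool $9,427.65 (≈ $14.1983 each)
Jul 6, sell 558: 558/664 × $9,427.65 → $7,922.63
After Jul 7: 299 on hand, pool $3,608.72 (≈ $12.0693 each)
Jul 10, sell 248: 248/299 × $3,608.72 → $2,993.18
After Jul 11: 163 on hand, pool $1,825.14 (≈ $11.1972 each)
After Jul 12: 331 on hand, pool $3,681.54 (≈ $11.1225 each)
After Jul 13: 704 on hand, pool $8,455.94 (≈ $12.0113 each)
Jul 15, sell 541: 541/704 × $8,455.94 → $6,498.10
Total COGS = $7,922.63 + $2,993.18 + $6,498.10 = $17,413.91
Ending inventory (cost pool remaining) = $1,957.84
Check: goods available $19,371.75 = COGS $17,413.91 + ending $1,957.84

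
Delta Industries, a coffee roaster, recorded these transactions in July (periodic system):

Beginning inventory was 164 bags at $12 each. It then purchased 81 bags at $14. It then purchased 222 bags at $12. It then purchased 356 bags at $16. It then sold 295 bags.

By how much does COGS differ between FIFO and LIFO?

$1,018

FIFO COGS: 164 @ $12 + 81 @ $14 + 50 @ $12 = $3,702
LIFO COGS: 295 @ $16 = $4,720
Difference = |$3,702 − $4,720| = $1,018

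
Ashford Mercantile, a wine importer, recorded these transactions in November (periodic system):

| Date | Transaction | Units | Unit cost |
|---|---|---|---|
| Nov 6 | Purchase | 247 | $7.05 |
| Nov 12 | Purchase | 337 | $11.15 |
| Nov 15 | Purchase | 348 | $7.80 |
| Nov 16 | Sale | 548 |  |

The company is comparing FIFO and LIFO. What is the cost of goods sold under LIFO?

FIFO COGS: 247 @ $7.05 + 301 @ $11.15 = $5,097.50
LIFO COGS: 348 @ $7.80 + 200 @ $11.15 = $4,944.40

COGS = $4,944.40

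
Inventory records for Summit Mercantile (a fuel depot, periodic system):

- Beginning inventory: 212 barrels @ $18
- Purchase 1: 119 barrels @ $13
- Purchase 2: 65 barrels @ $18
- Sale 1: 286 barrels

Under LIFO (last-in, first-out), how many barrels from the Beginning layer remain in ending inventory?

110

Sale 1 (286) [LIFO — newest first]: 65 @ $18 + 119 @ $13 + 102 @ $18 = $4,553
Ending inventory: 110 @ $18 = $1,980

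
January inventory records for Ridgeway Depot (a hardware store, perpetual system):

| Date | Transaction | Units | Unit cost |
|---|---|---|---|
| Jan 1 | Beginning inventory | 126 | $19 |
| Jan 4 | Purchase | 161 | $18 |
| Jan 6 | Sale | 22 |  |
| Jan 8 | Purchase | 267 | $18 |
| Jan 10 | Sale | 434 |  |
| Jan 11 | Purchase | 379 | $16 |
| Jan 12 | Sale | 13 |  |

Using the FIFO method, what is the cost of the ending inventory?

Jan 6, 22 sold [FIFO — oldest first]: 22 @ $19 = $418
Jan 10, 434 sold [FIFO — oldest first]: 104 @ $19 + 161 @ $18 + 169 @ $18 = $7,916
Jan 12, 13 sold [FIFO — oldest first]: 13 @ $18 = $234
Total COGS = $418 + $7,916 + $234 = $8,568
Ending inventory: 85 @ $18 + 379 @ $16 = $7,594
Check: goods available $16,162 = COGS $8,568 + ending $7,594

Ending inventory = $7,594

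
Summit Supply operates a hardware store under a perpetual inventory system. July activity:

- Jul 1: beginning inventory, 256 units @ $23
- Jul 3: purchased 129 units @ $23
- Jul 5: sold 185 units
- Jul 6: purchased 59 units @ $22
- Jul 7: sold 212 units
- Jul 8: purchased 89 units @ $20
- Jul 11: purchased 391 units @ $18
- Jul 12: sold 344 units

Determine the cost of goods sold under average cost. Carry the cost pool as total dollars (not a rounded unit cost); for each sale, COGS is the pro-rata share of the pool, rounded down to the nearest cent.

After Jul 1: 256 on hand, pool $5,888.00 (≈ $23.0000 each)
After Jul 3: 385 on hand, pool $8,855.00 (≈ $23.0000 each)
Jul 5, sell 185: 185/385 × $8,855.00 → $4,255.00
After Jul 6: 259 on hand, pool $5,898.00 (≈ $22.7722 each)
Jul 7, sell 212: 212/259 × $5,898.00 → $4,827.70
After Jul 8: 136 on hand, pool $2,850.30 (≈ $20.9581 each)
After Jul 11: 527 on hand, pool $9,888.30 (≈ $18.7634 each)
Jul 12, sell 344: 344/527 × $9,888.30 → $6,454.60
Total COGS = $4,255.00 + $4,827.70 + $6,454.60 = $15,537.30
Ending inventory (cost pool remaining) = $3,433.70

COGS = $15,537.30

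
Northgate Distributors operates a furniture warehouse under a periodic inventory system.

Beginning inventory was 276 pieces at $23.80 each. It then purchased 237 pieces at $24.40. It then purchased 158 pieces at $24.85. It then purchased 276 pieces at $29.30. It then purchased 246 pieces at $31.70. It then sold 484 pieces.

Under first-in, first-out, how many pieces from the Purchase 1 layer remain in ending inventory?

29

Sale 1 (484) [FIFO — oldest first]: 276 @ $23.80 + 208 @ $24.40 = $11,644.00
Ending inventory: 29 @ $24.40 + 158 @ $24.85 + 276 @ $29.30 + 246 @ $31.70 = $20,518.90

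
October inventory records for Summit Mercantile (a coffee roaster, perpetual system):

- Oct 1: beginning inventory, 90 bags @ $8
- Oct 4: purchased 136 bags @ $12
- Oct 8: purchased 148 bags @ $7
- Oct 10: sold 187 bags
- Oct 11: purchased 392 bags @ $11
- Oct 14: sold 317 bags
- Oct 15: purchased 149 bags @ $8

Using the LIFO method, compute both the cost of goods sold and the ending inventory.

Oct 10, 187 sold [LIFO — newest first]: 148 @ $7 + 39 @ $12 = $1,504
Oct 14, 317 sold [LIFO — newest first]: 317 @ $11 = $3,487
Total COGS = $1,504 + $3,487 = $4,991
Ending inventory: 90 @ $8 + 97 @ $12 + 75 @ $11 + 149 @ $8 = $3,901

COGS = $4,991; ending inventory = $3,901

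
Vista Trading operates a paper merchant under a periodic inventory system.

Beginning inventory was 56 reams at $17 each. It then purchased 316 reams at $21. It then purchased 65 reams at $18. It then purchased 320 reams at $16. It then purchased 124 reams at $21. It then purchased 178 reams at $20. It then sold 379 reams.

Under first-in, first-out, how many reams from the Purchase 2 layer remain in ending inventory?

58

Sale 1 (379) [FIFO — oldest first]: 56 @ $17 + 316 @ $21 + 7 @ $18 = $7,714
Ending inventory: 58 @ $18 + 320 @ $16 + 124 @ $21 + 178 @ $20 = $12,328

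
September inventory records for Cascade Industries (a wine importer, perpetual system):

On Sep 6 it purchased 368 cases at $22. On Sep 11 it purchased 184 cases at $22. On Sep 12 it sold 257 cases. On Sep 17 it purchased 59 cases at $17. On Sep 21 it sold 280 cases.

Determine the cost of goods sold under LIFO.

COGS = $11,519

Sep 12, 257 sold [LIFO — newest first]: 184 @ $22 + 73 @ $22 = $5,654
Sep 21, 280 sold [LIFO — newest first]: 59 @ $17 + 221 @ $22 = $5,865
Total COGS = $5,654 + $5,865 = $11,519
Ending inventory: 74 @ $22 = $1,628
Check: goods available $13,147 = COGS $11,519 + ending $1,628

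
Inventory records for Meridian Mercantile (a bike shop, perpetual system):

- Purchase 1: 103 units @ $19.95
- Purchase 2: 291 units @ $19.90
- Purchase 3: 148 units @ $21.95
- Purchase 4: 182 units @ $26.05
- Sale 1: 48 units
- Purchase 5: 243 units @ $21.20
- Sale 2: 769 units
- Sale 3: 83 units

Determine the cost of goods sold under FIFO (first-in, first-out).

Sale 1 (48) [FIFO — oldest first]: 48 @ $19.95 = $957.60
Sale 2 (769) [FIFO — oldest first]: 55 @ $19.95 + 291 @ $19.90 + 148 @ $21.95 + 182 @ $26.05 + 93 @ $21.20 = $16,849.45
Sale 3 (83) [FIFO — oldest first]: 83 @ $21.20 = $1,759.60
Total COGS = $957.60 + $16,849.45 + $1,759.60 = $19,566.65
Ending inventory: 67 @ $21.20 = $1,420.40

COGS = $19,566.65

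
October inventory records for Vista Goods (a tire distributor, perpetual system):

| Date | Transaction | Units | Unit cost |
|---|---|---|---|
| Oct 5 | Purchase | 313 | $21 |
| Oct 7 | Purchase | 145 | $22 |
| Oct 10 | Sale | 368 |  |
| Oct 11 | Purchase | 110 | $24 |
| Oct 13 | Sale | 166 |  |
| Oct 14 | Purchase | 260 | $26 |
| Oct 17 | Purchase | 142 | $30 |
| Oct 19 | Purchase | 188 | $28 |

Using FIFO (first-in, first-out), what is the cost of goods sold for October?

COGS = $11,587

Oct 10, 368 sold [FIFO — oldest first]: 313 @ $21 + 55 @ $22 = $7,783
Oct 13, 166 sold [FIFO — oldest first]: 90 @ $22 + 76 @ $24 = $3,804
Total COGS = $7,783 + $3,804 = $11,587
Ending inventory: 34 @ $24 + 260 @ $26 + 142 @ $30 + 188 @ $28 = $17,100
Check: goods available $28,687 = COGS $11,587 + ending $17,100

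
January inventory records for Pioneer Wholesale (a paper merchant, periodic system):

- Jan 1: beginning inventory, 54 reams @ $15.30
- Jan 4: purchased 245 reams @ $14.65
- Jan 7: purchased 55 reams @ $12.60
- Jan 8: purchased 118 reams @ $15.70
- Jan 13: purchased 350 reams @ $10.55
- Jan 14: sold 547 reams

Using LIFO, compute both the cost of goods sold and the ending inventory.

COGS = $6,589.70; ending inventory = $4,063.85

Jan 14, 547 sold [LIFO — newest first]: 350 @ $10.55 + 118 @ $15.70 + 55 @ $12.60 + 24 @ $14.65 = $6,589.70
Ending inventory: 54 @ $15.30 + 221 @ $14.65 = $4,063.85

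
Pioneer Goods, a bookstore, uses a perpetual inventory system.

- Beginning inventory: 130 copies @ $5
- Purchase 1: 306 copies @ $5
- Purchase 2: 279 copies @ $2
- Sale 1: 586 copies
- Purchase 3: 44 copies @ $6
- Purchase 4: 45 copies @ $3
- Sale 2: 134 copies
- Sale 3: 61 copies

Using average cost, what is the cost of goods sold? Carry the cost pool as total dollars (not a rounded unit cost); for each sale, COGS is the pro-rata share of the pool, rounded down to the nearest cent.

COGS = $3,042.78

After Beginning: 130 on hand, pool $650.00 (≈ $5.0000 each)
After Purchase 1: 436 on hand, pool $2,180.00 (≈ $5.0000 each)
After Purchase 2: 715 on hand, pool $2,738.00 (≈ $3.8294 each)
Sale 1, sell 586: 586/715 × $2,738.00 → $2,244.01
After Purchase 3: 173 on hand, pool $757.99 (≈ $4.3814 each)
After Purchase 4: 218 on hand, pool $892.99 (≈ $4.0963 each)
Sale 2, sell 134: 134/218 × $892.99 → $548.90
Sale 3, sell 61: 61/84 × $344.09 → $249.87
Total COGS = $2,244.01 + $548.90 + $249.87 = $3,042.78
Ending inventory (cost pool remaining) = $94.22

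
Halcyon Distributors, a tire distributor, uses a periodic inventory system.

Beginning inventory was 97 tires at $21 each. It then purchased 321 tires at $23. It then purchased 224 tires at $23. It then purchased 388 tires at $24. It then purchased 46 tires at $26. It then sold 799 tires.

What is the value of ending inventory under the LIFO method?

Ending inventory = $6,177

Sale 1 (799) [LIFO — newest first]: 46 @ $26 + 388 @ $24 + 224 @ $23 + 141 @ $23 = $18,903
Ending inventory: 97 @ $21 + 180 @ $23 = $6,177
Check: goods available $25,080 = COGS $18,903 + ending $6,177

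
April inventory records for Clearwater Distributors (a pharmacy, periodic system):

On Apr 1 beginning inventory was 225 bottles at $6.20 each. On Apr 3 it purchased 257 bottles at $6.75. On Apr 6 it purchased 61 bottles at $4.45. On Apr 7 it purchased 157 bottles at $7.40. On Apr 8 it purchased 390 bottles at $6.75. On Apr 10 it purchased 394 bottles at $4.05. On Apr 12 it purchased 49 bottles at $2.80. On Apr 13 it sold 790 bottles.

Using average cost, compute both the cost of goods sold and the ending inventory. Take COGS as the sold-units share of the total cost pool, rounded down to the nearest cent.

COGS = $4,601.06; ending inventory = $4,327.34

Apr 13, sell 790: 790/1533 × $8,928.40 → $4,601.06
Ending inventory (cost pool remaining) = $4,327.34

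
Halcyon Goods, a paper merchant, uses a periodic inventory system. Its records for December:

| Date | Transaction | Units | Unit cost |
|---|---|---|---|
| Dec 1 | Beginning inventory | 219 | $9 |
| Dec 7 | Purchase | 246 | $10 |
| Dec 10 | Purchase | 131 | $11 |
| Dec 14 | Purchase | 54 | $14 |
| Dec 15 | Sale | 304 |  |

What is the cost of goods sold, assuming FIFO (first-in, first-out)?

COGS = $2,821

Dec 15, 304 sold [FIFO — oldest first]: 219 @ $9 + 85 @ $10 = $2,821
Ending inventory: 161 @ $10 + 131 @ $11 + 54 @ $14 = $3,807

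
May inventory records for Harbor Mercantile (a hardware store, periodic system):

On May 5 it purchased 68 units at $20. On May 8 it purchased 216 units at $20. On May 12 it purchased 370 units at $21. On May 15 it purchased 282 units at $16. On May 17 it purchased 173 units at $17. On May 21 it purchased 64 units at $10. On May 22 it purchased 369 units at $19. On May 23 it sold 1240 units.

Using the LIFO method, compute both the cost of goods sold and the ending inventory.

May 23, 1240 sold [LIFO — newest first]: 369 @ $19 + 64 @ $10 + 173 @ $17 + 282 @ $16 + 352 @ $21 = $22,496
Ending inventory: 68 @ $20 + 216 @ $20 + 18 @ $21 = $6,058
Check: goods available $28,554 = COGS $22,496 + ending $6,058

COGS = $22,496; ending inventory = $6,058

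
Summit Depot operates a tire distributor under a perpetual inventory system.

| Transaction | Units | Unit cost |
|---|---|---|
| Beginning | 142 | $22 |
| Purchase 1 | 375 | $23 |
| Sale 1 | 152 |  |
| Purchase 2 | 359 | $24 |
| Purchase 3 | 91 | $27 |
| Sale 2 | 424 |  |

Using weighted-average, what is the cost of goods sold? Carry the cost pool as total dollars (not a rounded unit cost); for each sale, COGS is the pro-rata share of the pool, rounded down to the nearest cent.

COGS = $13,530.23

After Beginning: 142 on hand, pool $3,124.00 (≈ $22.0000 each)
After Purchase 1: 517 on hand, pool $11,749.00 (≈ $22.7253 each)
Sale 1, sell 152: 152/517 × $11,749.00 → $3,454.25
After Purchase 2: 724 on hand, pool $16,910.75 (≈ $23.3574 each)
After Purchase 3: 815 on hand, pool $19,367.75 (≈ $23.7641 each)
Sale 2, sell 424: 424/815 × $19,367.75 → $10,075.98
Total COGS = $3,454.25 + $10,075.98 = $13,530.23
Ending inventory (cost pool remaining) = $9,291.77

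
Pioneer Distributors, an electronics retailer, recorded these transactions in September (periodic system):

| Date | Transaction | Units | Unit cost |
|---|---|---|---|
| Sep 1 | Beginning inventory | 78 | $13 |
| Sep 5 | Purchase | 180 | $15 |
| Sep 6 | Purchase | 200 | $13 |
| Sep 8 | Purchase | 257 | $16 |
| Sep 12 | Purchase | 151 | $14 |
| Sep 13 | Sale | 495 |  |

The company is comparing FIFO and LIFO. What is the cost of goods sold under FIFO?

COGS = $6,906

FIFO COGS: 78 @ $13 + 180 @ $15 + 200 @ $13 + 37 @ $16 = $6,906
LIFO COGS: 151 @ $14 + 257 @ $16 + 87 @ $13 = $7,357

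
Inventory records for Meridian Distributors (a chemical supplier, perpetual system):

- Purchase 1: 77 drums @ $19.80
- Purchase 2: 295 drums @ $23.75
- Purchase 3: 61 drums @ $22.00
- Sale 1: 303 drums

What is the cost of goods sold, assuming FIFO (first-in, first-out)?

COGS = $6,892.10

Sale 1 (303) [FIFO — oldest first]: 77 @ $19.80 + 226 @ $23.75 = $6,892.10
Ending inventory: 69 @ $23.75 + 61 @ $22.00 = $2,980.75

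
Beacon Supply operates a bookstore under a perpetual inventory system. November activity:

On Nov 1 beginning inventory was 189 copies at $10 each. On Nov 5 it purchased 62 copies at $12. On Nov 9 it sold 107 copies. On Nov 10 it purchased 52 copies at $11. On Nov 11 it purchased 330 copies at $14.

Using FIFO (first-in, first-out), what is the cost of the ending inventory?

Nov 9, 107 sold [FIFO — oldest first]: 107 @ $10 = $1,070
Ending inventory: 82 @ $10 + 62 @ $12 + 52 @ $11 + 330 @ $14 = $6,756

Ending inventory = $6,756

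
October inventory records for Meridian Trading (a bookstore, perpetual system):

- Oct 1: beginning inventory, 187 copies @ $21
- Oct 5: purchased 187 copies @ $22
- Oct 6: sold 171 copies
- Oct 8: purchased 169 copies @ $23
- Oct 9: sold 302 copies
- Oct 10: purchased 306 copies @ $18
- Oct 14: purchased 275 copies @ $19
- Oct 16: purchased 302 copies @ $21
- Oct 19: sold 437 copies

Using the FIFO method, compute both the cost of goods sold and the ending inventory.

Oct 6, 171 sold [FIFO — oldest first]: 171 @ $21 = $3,591
Oct 9, 302 sold [FIFO — oldest first]: 16 @ $21 + 187 @ $22 + 99 @ $23 = $6,727
Oct 19, 437 sold [FIFO — oldest first]: 70 @ $23 + 306 @ $18 + 61 @ $19 = $8,277
Total COGS = $3,591 + $6,727 + $8,277 = $18,595
Ending inventory: 214 @ $19 + 302 @ $21 = $10,408
Check: goods available $29,003 = COGS $18,595 + ending $10,408

COGS = $18,595; ending inventory = $10,408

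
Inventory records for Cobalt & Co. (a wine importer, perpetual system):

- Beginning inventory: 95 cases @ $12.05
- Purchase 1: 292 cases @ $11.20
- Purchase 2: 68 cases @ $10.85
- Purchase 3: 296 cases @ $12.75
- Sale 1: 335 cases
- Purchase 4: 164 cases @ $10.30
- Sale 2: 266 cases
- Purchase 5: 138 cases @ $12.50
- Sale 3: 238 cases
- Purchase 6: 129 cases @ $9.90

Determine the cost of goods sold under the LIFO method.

COGS = $9,863.60

Sale 1 (335) [LIFO — newest first]: 296 @ $12.75 + 39 @ $10.85 = $4,197.15
Sale 2 (266) [LIFO — newest first]: 164 @ $10.30 + 29 @ $10.85 + 73 @ $11.20 = $2,821.45
Sale 3 (238) [LIFO — newest first]: 138 @ $12.50 + 100 @ $11.20 = $2,845.00
Total COGS = $4,197.15 + $2,821.45 + $2,845.00 = $9,863.60
Ending inventory: 95 @ $12.05 + 119 @ $11.20 + 129 @ $9.90 = $3,754.65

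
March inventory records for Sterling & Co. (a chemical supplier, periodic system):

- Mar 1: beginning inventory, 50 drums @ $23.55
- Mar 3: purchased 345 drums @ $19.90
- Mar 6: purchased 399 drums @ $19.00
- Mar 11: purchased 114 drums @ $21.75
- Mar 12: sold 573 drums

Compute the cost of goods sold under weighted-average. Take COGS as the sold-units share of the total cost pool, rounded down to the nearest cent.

Mar 12, sell 573: 573/908 × $18,103.50 → $11,424.34
Ending inventory (cost pool remaining) = $6,679.16

COGS = $11,424.34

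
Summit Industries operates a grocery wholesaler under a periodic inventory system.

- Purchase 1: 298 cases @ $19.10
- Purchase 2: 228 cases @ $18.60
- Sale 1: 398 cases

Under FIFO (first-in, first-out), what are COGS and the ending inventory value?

Sale 1 (398) [FIFO — oldest first]: 298 @ $19.10 + 100 @ $18.60 = $7,551.80
Ending inventory: 128 @ $18.60 = $2,380.80
Check: goods available $9,932.60 = COGS $7,551.80 + ending $2,380.80

COGS = $7,551.80; ending inventory = $2,380.80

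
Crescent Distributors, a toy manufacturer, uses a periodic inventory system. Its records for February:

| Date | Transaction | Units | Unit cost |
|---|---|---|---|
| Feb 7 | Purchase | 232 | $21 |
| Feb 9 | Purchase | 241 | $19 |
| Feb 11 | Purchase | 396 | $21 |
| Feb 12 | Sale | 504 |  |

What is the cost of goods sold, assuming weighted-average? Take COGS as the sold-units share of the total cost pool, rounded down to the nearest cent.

COGS = $10,304.45

Feb 12, sell 504: 504/869 × $17,767.00 → $10,304.45
Ending inventory (cost pool remaining) = $7,462.55
Check: goods available $17,767.00 = COGS $10,304.45 + ending $7,462.55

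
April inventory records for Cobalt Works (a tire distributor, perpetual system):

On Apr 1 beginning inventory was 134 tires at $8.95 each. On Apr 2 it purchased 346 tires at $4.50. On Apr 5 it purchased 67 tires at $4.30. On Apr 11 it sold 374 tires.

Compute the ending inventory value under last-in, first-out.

Apr 11, 374 sold [LIFO — newest first]: 67 @ $4.30 + 307 @ $4.50 = $1,669.60
Ending inventory: 134 @ $8.95 + 39 @ $4.50 = $1,374.80

Ending inventory = $1,374.80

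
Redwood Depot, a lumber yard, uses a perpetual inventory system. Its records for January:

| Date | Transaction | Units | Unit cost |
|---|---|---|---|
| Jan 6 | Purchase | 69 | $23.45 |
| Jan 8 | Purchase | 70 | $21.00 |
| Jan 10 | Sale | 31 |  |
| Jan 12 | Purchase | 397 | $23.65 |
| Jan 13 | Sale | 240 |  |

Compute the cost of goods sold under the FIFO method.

Jan 10, 31 sold [FIFO — oldest first]: 31 @ $23.45 = $726.95
Jan 13, 240 sold [FIFO — oldest first]: 38 @ $23.45 + 70 @ $21.00 + 132 @ $23.65 = $5,482.90
Total COGS = $726.95 + $5,482.90 = $6,209.85
Ending inventory: 265 @ $23.65 = $6,267.25
Check: goods available $12,477.10 = COGS $6,209.85 + ending $6,267.25

COGS = $6,209.85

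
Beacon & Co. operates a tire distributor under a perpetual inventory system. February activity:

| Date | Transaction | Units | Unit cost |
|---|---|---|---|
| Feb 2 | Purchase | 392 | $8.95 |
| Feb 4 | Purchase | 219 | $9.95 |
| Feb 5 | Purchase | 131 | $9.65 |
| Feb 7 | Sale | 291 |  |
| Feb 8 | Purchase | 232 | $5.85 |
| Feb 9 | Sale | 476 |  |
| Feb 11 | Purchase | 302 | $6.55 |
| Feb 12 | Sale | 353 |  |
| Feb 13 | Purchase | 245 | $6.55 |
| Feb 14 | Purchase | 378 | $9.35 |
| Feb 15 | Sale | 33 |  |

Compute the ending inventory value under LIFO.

Ending inventory = $6,226.70

Feb 7, 291 sold [LIFO — newest first]: 131 @ $9.65 + 160 @ $9.95 = $2,856.15
Feb 9, 476 sold [LIFO — newest first]: 232 @ $5.85 + 59 @ $9.95 + 185 @ $8.95 = $3,600.00
Feb 12, 353 sold [LIFO — newest first]: 302 @ $6.55 + 51 @ $8.95 = $2,434.55
Feb 15, 33 sold [LIFO — newest first]: 33 @ $9.35 = $308.55
Total COGS = $2,856.15 + $3,600.00 + $2,434.55 + $308.55 = $9,199.25
Ending inventory: 156 @ $8.95 + 245 @ $6.55 + 345 @ $9.35 = $6,226.70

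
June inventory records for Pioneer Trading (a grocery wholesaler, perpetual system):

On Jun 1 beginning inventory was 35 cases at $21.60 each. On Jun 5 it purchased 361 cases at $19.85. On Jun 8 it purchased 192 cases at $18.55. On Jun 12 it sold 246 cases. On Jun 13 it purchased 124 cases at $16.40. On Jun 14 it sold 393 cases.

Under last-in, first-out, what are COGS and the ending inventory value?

COGS = $12,006.75; ending inventory = $1,510.30

Jun 12, 246 sold [LIFO — newest first]: 192 @ $18.55 + 54 @ $19.85 = $4,633.50
Jun 14, 393 sold [LIFO — newest first]: 124 @ $16.40 + 269 @ $19.85 = $7,373.25
Total COGS = $4,633.50 + $7,373.25 = $12,006.75
Ending inventory: 35 @ $21.60 + 38 @ $19.85 = $1,510.30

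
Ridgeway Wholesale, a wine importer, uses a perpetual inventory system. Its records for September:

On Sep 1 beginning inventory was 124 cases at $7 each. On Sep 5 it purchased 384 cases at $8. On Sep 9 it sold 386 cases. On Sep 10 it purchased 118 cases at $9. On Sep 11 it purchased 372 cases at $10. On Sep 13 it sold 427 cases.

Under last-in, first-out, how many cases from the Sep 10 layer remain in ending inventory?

63

Sep 9, 386 sold [LIFO — newest first]: 384 @ $8 + 2 @ $7 = $3,086
Sep 13, 427 sold [LIFO — newest first]: 372 @ $10 + 55 @ $9 = $4,215
Total COGS = $3,086 + $4,215 = $7,301
Ending inventory: 122 @ $7 + 63 @ $9 = $1,421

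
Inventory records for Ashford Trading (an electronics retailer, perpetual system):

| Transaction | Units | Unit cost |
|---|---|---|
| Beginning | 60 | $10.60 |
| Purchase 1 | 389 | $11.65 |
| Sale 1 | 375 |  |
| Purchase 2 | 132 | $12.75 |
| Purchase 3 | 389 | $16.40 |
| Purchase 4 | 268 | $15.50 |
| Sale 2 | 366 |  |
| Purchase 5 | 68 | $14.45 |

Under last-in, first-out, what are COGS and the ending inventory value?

COGS = $10,129.95; ending inventory = $8,237.10

Sale 1 (375) [LIFO — newest first]: 375 @ $11.65 = $4,368.75
Sale 2 (366) [LIFO — newest first]: 268 @ $15.50 + 98 @ $16.40 = $5,761.20
Total COGS = $4,368.75 + $5,761.20 = $10,129.95
Ending inventory: 60 @ $10.60 + 14 @ $11.65 + 132 @ $12.75 + 291 @ $16.40 + 68 @ $14.45 = $8,237.10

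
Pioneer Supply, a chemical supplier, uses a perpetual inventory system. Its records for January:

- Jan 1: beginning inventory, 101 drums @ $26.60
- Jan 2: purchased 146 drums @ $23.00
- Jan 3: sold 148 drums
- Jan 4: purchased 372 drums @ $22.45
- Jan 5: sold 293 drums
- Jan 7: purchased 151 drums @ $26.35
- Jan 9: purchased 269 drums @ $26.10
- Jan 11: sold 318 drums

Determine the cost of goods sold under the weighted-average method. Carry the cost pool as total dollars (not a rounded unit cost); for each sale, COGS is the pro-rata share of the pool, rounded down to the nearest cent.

COGS = $18,338.85

After Jan 1: 101 on hand, pool $2,686.60 (≈ $26.6000 each)
After Jan 2: 247 on hand, pool $6,044.60 (≈ $24.4721 each)
Jan 3, sell 148: 148/247 × $6,044.60 → $3,621.86
After Jan 4: 471 on hand, pool $10,774.14 (≈ $22.8750 each)
Jan 5, sell 293: 293/471 × $10,774.14 → $6,702.38
After Jan 7: 329 on hand, pool $8,050.61 (≈ $24.4699 each)
After Jan 9: 598 on hand, pool $15,071.51 (≈ $25.2032 each)
Jan 11, sell 318: 318/598 × $15,071.51 → $8,014.61
Total COGS = $3,621.86 + $6,702.38 + $8,014.61 = $18,338.85
Ending inventory (cost pool remaining) = $7,056.90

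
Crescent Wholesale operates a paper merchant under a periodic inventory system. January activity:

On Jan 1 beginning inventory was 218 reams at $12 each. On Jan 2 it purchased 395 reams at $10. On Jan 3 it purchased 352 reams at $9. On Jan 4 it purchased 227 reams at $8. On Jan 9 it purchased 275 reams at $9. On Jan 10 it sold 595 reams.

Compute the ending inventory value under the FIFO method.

Jan 10, 595 sold [FIFO — oldest first]: 218 @ $12 + 377 @ $10 = $6,386
Ending inventory: 18 @ $10 + 352 @ $9 + 227 @ $8 + 275 @ $9 = $7,639

Ending inventory = $7,639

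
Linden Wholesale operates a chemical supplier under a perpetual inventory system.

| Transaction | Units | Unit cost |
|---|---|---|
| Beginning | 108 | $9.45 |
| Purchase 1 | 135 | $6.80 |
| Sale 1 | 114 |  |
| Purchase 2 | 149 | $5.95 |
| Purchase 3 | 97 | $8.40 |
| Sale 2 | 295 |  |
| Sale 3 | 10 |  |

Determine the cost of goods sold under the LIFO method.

COGS = $2,978.45

Sale 1 (114) [LIFO — newest first]: 114 @ $6.80 = $775.20
Sale 2 (295) [LIFO — newest first]: 97 @ $8.40 + 149 @ $5.95 + 21 @ $6.80 + 28 @ $9.45 = $2,108.75
Sale 3 (10) [LIFO — newest first]: 10 @ $9.45 = $94.50
Total COGS = $775.20 + $2,108.75 + $94.50 = $2,978.45
Ending inventory: 70 @ $9.45 = $661.50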